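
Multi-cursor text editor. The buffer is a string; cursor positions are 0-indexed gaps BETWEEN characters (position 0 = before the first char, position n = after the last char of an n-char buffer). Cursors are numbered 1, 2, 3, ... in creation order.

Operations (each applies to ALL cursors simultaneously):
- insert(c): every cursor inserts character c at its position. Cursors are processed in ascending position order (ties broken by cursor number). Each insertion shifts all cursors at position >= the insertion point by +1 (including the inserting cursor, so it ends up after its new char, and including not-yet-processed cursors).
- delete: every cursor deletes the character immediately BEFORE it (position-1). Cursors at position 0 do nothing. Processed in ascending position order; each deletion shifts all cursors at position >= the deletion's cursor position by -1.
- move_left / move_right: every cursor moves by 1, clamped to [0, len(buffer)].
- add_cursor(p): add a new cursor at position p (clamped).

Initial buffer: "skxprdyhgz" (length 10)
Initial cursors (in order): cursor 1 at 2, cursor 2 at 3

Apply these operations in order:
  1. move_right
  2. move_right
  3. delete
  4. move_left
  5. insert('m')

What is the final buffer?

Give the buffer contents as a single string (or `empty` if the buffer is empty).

Answer: skmmxdyhgz

Derivation:
After op 1 (move_right): buffer="skxprdyhgz" (len 10), cursors c1@3 c2@4, authorship ..........
After op 2 (move_right): buffer="skxprdyhgz" (len 10), cursors c1@4 c2@5, authorship ..........
After op 3 (delete): buffer="skxdyhgz" (len 8), cursors c1@3 c2@3, authorship ........
After op 4 (move_left): buffer="skxdyhgz" (len 8), cursors c1@2 c2@2, authorship ........
After op 5 (insert('m')): buffer="skmmxdyhgz" (len 10), cursors c1@4 c2@4, authorship ..12......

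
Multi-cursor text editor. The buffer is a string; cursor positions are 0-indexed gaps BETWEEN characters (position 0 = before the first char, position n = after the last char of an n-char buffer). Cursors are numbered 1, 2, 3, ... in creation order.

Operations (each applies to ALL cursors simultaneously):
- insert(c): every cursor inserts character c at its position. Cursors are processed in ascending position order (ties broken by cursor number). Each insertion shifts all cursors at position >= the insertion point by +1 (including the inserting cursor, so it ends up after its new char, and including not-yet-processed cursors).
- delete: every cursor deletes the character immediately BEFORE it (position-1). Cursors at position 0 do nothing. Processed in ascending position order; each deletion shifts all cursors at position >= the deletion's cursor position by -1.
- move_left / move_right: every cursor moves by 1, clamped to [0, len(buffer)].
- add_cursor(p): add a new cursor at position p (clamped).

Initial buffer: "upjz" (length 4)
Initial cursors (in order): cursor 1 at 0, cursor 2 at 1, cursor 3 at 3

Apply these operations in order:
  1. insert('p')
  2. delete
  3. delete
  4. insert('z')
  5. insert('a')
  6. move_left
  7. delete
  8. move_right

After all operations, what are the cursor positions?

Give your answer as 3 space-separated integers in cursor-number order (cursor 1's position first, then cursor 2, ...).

After op 1 (insert('p')): buffer="puppjpz" (len 7), cursors c1@1 c2@3 c3@6, authorship 1.2..3.
After op 2 (delete): buffer="upjz" (len 4), cursors c1@0 c2@1 c3@3, authorship ....
After op 3 (delete): buffer="pz" (len 2), cursors c1@0 c2@0 c3@1, authorship ..
After op 4 (insert('z')): buffer="zzpzz" (len 5), cursors c1@2 c2@2 c3@4, authorship 12.3.
After op 5 (insert('a')): buffer="zzaapzaz" (len 8), cursors c1@4 c2@4 c3@7, authorship 1212.33.
After op 6 (move_left): buffer="zzaapzaz" (len 8), cursors c1@3 c2@3 c3@6, authorship 1212.33.
After op 7 (delete): buffer="zapaz" (len 5), cursors c1@1 c2@1 c3@3, authorship 12.3.
After op 8 (move_right): buffer="zapaz" (len 5), cursors c1@2 c2@2 c3@4, authorship 12.3.

Answer: 2 2 4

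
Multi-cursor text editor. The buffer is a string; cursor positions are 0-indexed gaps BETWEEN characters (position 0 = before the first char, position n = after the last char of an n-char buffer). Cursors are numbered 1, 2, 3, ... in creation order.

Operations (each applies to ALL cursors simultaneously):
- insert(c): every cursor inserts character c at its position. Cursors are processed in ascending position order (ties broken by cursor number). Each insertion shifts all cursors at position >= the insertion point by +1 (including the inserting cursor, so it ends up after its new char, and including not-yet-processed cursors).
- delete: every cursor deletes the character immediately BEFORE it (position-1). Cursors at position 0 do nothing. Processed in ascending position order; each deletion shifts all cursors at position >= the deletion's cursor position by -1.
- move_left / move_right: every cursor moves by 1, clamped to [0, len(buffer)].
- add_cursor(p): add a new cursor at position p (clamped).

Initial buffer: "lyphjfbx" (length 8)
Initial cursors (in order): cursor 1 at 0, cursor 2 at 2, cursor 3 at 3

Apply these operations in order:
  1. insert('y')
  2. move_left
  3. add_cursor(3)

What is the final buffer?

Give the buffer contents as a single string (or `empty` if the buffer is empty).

After op 1 (insert('y')): buffer="ylyypyhjfbx" (len 11), cursors c1@1 c2@4 c3@6, authorship 1..2.3.....
After op 2 (move_left): buffer="ylyypyhjfbx" (len 11), cursors c1@0 c2@3 c3@5, authorship 1..2.3.....
After op 3 (add_cursor(3)): buffer="ylyypyhjfbx" (len 11), cursors c1@0 c2@3 c4@3 c3@5, authorship 1..2.3.....

Answer: ylyypyhjfbx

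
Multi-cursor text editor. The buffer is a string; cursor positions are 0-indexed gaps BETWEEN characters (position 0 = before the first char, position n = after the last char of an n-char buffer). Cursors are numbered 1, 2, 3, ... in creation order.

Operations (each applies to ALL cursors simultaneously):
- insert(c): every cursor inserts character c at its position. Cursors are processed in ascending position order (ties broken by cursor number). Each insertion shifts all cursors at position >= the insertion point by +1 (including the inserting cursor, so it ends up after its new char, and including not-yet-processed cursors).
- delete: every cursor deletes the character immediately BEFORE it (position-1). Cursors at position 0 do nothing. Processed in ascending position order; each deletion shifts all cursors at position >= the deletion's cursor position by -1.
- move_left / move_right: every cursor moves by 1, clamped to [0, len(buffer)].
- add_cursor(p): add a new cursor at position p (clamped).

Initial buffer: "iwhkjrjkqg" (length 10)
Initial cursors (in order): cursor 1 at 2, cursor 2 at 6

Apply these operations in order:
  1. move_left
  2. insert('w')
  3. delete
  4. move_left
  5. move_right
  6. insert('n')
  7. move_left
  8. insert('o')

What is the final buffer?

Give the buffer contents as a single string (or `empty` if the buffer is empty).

After op 1 (move_left): buffer="iwhkjrjkqg" (len 10), cursors c1@1 c2@5, authorship ..........
After op 2 (insert('w')): buffer="iwwhkjwrjkqg" (len 12), cursors c1@2 c2@7, authorship .1....2.....
After op 3 (delete): buffer="iwhkjrjkqg" (len 10), cursors c1@1 c2@5, authorship ..........
After op 4 (move_left): buffer="iwhkjrjkqg" (len 10), cursors c1@0 c2@4, authorship ..........
After op 5 (move_right): buffer="iwhkjrjkqg" (len 10), cursors c1@1 c2@5, authorship ..........
After op 6 (insert('n')): buffer="inwhkjnrjkqg" (len 12), cursors c1@2 c2@7, authorship .1....2.....
After op 7 (move_left): buffer="inwhkjnrjkqg" (len 12), cursors c1@1 c2@6, authorship .1....2.....
After op 8 (insert('o')): buffer="ionwhkjonrjkqg" (len 14), cursors c1@2 c2@8, authorship .11....22.....

Answer: ionwhkjonrjkqg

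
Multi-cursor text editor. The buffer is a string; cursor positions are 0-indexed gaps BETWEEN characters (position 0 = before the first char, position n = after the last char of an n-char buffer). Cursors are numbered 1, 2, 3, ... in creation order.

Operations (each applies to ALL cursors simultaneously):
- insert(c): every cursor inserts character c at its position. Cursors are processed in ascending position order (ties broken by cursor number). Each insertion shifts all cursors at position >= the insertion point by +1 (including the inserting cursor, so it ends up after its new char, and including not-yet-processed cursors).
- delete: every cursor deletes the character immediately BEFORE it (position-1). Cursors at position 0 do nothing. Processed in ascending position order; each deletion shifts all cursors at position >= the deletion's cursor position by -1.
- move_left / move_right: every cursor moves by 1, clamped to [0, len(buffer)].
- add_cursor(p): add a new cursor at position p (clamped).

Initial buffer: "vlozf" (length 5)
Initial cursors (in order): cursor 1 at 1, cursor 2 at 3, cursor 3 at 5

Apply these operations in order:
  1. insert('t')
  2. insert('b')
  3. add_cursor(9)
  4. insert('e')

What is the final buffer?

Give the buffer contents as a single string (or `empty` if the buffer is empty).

Answer: vtbelotbezfetbe

Derivation:
After op 1 (insert('t')): buffer="vtlotzft" (len 8), cursors c1@2 c2@5 c3@8, authorship .1..2..3
After op 2 (insert('b')): buffer="vtblotbzftb" (len 11), cursors c1@3 c2@7 c3@11, authorship .11..22..33
After op 3 (add_cursor(9)): buffer="vtblotbzftb" (len 11), cursors c1@3 c2@7 c4@9 c3@11, authorship .11..22..33
After op 4 (insert('e')): buffer="vtbelotbezfetbe" (len 15), cursors c1@4 c2@9 c4@12 c3@15, authorship .111..222..4333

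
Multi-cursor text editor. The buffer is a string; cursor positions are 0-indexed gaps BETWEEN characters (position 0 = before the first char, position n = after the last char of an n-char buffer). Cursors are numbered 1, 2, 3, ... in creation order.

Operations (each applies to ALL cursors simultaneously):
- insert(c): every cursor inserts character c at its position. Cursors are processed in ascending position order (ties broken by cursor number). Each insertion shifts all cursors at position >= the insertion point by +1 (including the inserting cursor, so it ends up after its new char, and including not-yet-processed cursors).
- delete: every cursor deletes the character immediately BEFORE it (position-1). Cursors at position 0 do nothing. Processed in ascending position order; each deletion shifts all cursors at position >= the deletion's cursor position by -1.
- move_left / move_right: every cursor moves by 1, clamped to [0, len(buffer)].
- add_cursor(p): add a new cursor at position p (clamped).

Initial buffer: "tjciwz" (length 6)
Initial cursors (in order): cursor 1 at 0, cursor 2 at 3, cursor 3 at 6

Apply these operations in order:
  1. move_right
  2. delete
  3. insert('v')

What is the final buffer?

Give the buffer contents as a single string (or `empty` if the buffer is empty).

Answer: vjcvwv

Derivation:
After op 1 (move_right): buffer="tjciwz" (len 6), cursors c1@1 c2@4 c3@6, authorship ......
After op 2 (delete): buffer="jcw" (len 3), cursors c1@0 c2@2 c3@3, authorship ...
After op 3 (insert('v')): buffer="vjcvwv" (len 6), cursors c1@1 c2@4 c3@6, authorship 1..2.3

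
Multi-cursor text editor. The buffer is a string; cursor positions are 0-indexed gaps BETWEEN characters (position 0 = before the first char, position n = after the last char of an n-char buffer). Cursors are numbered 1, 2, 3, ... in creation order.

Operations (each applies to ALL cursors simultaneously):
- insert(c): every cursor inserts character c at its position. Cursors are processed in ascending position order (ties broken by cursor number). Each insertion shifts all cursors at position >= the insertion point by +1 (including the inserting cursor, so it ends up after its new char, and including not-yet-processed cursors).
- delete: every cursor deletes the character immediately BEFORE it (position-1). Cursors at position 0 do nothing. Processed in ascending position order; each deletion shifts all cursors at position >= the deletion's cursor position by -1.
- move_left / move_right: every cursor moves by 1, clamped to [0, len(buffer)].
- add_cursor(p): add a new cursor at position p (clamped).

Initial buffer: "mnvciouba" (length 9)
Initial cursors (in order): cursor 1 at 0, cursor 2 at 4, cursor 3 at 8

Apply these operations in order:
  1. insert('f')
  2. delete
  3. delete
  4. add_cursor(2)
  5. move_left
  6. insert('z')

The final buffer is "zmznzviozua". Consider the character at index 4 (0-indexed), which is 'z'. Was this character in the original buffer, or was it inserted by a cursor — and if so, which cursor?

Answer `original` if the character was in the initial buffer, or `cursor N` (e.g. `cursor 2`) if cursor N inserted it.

After op 1 (insert('f')): buffer="fmnvcfioubfa" (len 12), cursors c1@1 c2@6 c3@11, authorship 1....2....3.
After op 2 (delete): buffer="mnvciouba" (len 9), cursors c1@0 c2@4 c3@8, authorship .........
After op 3 (delete): buffer="mnvioua" (len 7), cursors c1@0 c2@3 c3@6, authorship .......
After op 4 (add_cursor(2)): buffer="mnvioua" (len 7), cursors c1@0 c4@2 c2@3 c3@6, authorship .......
After op 5 (move_left): buffer="mnvioua" (len 7), cursors c1@0 c4@1 c2@2 c3@5, authorship .......
After op 6 (insert('z')): buffer="zmznzviozua" (len 11), cursors c1@1 c4@3 c2@5 c3@9, authorship 1.4.2...3..
Authorship (.=original, N=cursor N): 1 . 4 . 2 . . . 3 . .
Index 4: author = 2

Answer: cursor 2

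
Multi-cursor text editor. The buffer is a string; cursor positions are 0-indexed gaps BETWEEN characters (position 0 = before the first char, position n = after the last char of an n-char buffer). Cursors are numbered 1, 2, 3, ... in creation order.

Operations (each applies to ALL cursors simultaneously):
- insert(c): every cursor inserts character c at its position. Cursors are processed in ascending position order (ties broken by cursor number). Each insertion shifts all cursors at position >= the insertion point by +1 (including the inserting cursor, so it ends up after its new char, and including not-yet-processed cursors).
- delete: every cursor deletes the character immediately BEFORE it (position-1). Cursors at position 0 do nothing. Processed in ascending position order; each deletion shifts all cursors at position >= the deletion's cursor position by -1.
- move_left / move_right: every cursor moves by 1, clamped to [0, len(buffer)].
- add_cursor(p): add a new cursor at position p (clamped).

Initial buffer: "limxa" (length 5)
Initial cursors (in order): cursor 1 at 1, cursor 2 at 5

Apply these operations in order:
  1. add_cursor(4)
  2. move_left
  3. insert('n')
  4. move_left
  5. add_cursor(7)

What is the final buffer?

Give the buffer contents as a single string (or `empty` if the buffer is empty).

After op 1 (add_cursor(4)): buffer="limxa" (len 5), cursors c1@1 c3@4 c2@5, authorship .....
After op 2 (move_left): buffer="limxa" (len 5), cursors c1@0 c3@3 c2@4, authorship .....
After op 3 (insert('n')): buffer="nlimnxna" (len 8), cursors c1@1 c3@5 c2@7, authorship 1...3.2.
After op 4 (move_left): buffer="nlimnxna" (len 8), cursors c1@0 c3@4 c2@6, authorship 1...3.2.
After op 5 (add_cursor(7)): buffer="nlimnxna" (len 8), cursors c1@0 c3@4 c2@6 c4@7, authorship 1...3.2.

Answer: nlimnxna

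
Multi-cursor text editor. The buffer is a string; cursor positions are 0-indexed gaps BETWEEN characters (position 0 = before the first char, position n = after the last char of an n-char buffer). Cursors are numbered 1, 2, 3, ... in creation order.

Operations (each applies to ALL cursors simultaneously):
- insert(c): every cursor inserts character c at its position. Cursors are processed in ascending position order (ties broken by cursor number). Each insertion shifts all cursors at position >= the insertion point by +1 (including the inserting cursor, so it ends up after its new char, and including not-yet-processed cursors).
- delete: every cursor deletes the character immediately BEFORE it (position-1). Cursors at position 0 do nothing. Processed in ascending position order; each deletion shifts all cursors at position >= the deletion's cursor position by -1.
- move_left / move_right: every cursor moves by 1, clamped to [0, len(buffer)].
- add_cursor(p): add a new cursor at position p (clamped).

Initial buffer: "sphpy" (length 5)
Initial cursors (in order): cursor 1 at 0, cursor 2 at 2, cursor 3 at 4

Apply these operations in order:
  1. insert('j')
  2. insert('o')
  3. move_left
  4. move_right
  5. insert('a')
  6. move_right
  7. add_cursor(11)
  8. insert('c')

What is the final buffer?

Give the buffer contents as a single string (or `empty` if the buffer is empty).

Answer: joascpjoahcpjcoayc

Derivation:
After op 1 (insert('j')): buffer="jspjhpjy" (len 8), cursors c1@1 c2@4 c3@7, authorship 1..2..3.
After op 2 (insert('o')): buffer="jospjohpjoy" (len 11), cursors c1@2 c2@6 c3@10, authorship 11..22..33.
After op 3 (move_left): buffer="jospjohpjoy" (len 11), cursors c1@1 c2@5 c3@9, authorship 11..22..33.
After op 4 (move_right): buffer="jospjohpjoy" (len 11), cursors c1@2 c2@6 c3@10, authorship 11..22..33.
After op 5 (insert('a')): buffer="joaspjoahpjoay" (len 14), cursors c1@3 c2@8 c3@13, authorship 111..222..333.
After op 6 (move_right): buffer="joaspjoahpjoay" (len 14), cursors c1@4 c2@9 c3@14, authorship 111..222..333.
After op 7 (add_cursor(11)): buffer="joaspjoahpjoay" (len 14), cursors c1@4 c2@9 c4@11 c3@14, authorship 111..222..333.
After op 8 (insert('c')): buffer="joascpjoahcpjcoayc" (len 18), cursors c1@5 c2@11 c4@14 c3@18, authorship 111.1.222.2.3433.3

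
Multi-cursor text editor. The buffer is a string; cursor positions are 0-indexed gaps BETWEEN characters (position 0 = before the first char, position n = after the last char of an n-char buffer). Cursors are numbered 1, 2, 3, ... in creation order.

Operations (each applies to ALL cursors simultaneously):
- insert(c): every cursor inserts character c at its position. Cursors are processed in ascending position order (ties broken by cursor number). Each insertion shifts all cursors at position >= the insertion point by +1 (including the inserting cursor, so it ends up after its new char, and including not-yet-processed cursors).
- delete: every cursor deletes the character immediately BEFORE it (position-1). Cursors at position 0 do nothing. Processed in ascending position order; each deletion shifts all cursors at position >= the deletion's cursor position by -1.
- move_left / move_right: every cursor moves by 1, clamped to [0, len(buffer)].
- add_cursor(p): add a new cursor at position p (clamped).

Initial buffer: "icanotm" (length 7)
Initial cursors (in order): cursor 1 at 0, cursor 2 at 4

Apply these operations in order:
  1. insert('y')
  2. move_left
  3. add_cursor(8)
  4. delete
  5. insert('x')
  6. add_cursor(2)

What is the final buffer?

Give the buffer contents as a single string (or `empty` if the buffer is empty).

After op 1 (insert('y')): buffer="yicanyotm" (len 9), cursors c1@1 c2@6, authorship 1....2...
After op 2 (move_left): buffer="yicanyotm" (len 9), cursors c1@0 c2@5, authorship 1....2...
After op 3 (add_cursor(8)): buffer="yicanyotm" (len 9), cursors c1@0 c2@5 c3@8, authorship 1....2...
After op 4 (delete): buffer="yicayom" (len 7), cursors c1@0 c2@4 c3@6, authorship 1...2..
After op 5 (insert('x')): buffer="xyicaxyoxm" (len 10), cursors c1@1 c2@6 c3@9, authorship 11...22.3.
After op 6 (add_cursor(2)): buffer="xyicaxyoxm" (len 10), cursors c1@1 c4@2 c2@6 c3@9, authorship 11...22.3.

Answer: xyicaxyoxm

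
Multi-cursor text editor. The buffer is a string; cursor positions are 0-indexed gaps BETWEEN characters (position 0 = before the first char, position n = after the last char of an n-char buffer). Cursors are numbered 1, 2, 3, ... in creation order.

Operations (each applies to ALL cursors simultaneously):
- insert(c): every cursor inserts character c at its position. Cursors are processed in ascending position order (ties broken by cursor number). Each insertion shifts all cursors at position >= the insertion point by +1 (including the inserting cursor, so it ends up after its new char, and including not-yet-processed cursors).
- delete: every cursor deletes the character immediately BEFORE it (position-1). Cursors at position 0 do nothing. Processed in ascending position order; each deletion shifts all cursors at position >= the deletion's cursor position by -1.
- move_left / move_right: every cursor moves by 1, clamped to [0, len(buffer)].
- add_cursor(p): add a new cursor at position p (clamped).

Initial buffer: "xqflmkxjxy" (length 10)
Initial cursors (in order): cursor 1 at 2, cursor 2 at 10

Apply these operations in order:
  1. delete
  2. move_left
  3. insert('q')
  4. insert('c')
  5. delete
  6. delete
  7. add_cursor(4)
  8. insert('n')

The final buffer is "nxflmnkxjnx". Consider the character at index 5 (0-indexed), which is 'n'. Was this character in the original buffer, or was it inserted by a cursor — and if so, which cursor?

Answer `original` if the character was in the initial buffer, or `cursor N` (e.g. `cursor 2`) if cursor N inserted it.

After op 1 (delete): buffer="xflmkxjx" (len 8), cursors c1@1 c2@8, authorship ........
After op 2 (move_left): buffer="xflmkxjx" (len 8), cursors c1@0 c2@7, authorship ........
After op 3 (insert('q')): buffer="qxflmkxjqx" (len 10), cursors c1@1 c2@9, authorship 1.......2.
After op 4 (insert('c')): buffer="qcxflmkxjqcx" (len 12), cursors c1@2 c2@11, authorship 11.......22.
After op 5 (delete): buffer="qxflmkxjqx" (len 10), cursors c1@1 c2@9, authorship 1.......2.
After op 6 (delete): buffer="xflmkxjx" (len 8), cursors c1@0 c2@7, authorship ........
After op 7 (add_cursor(4)): buffer="xflmkxjx" (len 8), cursors c1@0 c3@4 c2@7, authorship ........
After op 8 (insert('n')): buffer="nxflmnkxjnx" (len 11), cursors c1@1 c3@6 c2@10, authorship 1....3...2.
Authorship (.=original, N=cursor N): 1 . . . . 3 . . . 2 .
Index 5: author = 3

Answer: cursor 3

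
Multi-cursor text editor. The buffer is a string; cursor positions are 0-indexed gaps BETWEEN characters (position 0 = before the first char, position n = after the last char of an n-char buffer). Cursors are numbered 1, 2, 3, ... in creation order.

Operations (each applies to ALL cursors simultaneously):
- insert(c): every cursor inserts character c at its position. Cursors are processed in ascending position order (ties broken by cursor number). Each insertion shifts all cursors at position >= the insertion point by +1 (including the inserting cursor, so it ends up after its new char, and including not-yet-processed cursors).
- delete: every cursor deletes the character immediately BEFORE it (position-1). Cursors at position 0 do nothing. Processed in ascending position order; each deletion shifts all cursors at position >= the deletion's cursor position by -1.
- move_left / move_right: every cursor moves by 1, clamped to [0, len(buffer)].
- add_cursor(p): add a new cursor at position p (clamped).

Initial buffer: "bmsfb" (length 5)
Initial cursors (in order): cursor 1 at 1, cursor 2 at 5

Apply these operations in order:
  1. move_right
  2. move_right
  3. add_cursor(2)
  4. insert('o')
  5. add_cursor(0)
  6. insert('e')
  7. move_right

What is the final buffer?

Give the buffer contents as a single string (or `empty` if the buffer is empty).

Answer: ebmoesoefboe

Derivation:
After op 1 (move_right): buffer="bmsfb" (len 5), cursors c1@2 c2@5, authorship .....
After op 2 (move_right): buffer="bmsfb" (len 5), cursors c1@3 c2@5, authorship .....
After op 3 (add_cursor(2)): buffer="bmsfb" (len 5), cursors c3@2 c1@3 c2@5, authorship .....
After op 4 (insert('o')): buffer="bmosofbo" (len 8), cursors c3@3 c1@5 c2@8, authorship ..3.1..2
After op 5 (add_cursor(0)): buffer="bmosofbo" (len 8), cursors c4@0 c3@3 c1@5 c2@8, authorship ..3.1..2
After op 6 (insert('e')): buffer="ebmoesoefboe" (len 12), cursors c4@1 c3@5 c1@8 c2@12, authorship 4..33.11..22
After op 7 (move_right): buffer="ebmoesoefboe" (len 12), cursors c4@2 c3@6 c1@9 c2@12, authorship 4..33.11..22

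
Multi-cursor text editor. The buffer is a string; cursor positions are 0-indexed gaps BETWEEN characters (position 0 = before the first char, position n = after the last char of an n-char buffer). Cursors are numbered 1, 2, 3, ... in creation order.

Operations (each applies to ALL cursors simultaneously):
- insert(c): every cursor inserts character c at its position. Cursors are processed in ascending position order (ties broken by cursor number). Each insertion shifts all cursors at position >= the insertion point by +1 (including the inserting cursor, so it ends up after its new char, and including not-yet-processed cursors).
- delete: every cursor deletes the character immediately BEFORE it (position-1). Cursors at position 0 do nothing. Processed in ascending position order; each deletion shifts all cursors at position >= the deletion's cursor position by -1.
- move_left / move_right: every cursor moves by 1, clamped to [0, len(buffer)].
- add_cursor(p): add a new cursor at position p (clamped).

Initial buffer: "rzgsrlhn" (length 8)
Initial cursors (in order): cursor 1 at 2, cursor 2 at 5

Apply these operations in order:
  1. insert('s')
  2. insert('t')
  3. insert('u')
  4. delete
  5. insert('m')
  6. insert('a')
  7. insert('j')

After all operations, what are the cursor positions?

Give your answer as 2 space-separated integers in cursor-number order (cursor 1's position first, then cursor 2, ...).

Answer: 7 15

Derivation:
After op 1 (insert('s')): buffer="rzsgsrslhn" (len 10), cursors c1@3 c2@7, authorship ..1...2...
After op 2 (insert('t')): buffer="rzstgsrstlhn" (len 12), cursors c1@4 c2@9, authorship ..11...22...
After op 3 (insert('u')): buffer="rzstugsrstulhn" (len 14), cursors c1@5 c2@11, authorship ..111...222...
After op 4 (delete): buffer="rzstgsrstlhn" (len 12), cursors c1@4 c2@9, authorship ..11...22...
After op 5 (insert('m')): buffer="rzstmgsrstmlhn" (len 14), cursors c1@5 c2@11, authorship ..111...222...
After op 6 (insert('a')): buffer="rzstmagsrstmalhn" (len 16), cursors c1@6 c2@13, authorship ..1111...2222...
After op 7 (insert('j')): buffer="rzstmajgsrstmajlhn" (len 18), cursors c1@7 c2@15, authorship ..11111...22222...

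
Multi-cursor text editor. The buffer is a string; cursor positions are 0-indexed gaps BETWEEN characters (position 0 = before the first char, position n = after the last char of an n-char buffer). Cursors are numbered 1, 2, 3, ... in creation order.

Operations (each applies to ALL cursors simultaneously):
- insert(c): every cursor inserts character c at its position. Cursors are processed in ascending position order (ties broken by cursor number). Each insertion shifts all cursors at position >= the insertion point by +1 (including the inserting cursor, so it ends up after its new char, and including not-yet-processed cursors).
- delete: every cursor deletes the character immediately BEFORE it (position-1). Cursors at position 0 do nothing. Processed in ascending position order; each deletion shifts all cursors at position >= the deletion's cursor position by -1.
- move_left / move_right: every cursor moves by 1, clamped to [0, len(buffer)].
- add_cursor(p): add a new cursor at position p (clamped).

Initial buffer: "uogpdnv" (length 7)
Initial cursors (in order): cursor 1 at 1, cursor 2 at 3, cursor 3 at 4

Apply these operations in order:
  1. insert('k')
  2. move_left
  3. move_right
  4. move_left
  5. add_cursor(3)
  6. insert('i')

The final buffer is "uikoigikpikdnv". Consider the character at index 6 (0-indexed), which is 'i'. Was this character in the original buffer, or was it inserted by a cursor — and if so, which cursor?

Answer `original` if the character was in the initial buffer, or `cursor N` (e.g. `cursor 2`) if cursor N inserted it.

After op 1 (insert('k')): buffer="ukogkpkdnv" (len 10), cursors c1@2 c2@5 c3@7, authorship .1..2.3...
After op 2 (move_left): buffer="ukogkpkdnv" (len 10), cursors c1@1 c2@4 c3@6, authorship .1..2.3...
After op 3 (move_right): buffer="ukogkpkdnv" (len 10), cursors c1@2 c2@5 c3@7, authorship .1..2.3...
After op 4 (move_left): buffer="ukogkpkdnv" (len 10), cursors c1@1 c2@4 c3@6, authorship .1..2.3...
After op 5 (add_cursor(3)): buffer="ukogkpkdnv" (len 10), cursors c1@1 c4@3 c2@4 c3@6, authorship .1..2.3...
After op 6 (insert('i')): buffer="uikoigikpikdnv" (len 14), cursors c1@2 c4@5 c2@7 c3@10, authorship .11.4.22.33...
Authorship (.=original, N=cursor N): . 1 1 . 4 . 2 2 . 3 3 . . .
Index 6: author = 2

Answer: cursor 2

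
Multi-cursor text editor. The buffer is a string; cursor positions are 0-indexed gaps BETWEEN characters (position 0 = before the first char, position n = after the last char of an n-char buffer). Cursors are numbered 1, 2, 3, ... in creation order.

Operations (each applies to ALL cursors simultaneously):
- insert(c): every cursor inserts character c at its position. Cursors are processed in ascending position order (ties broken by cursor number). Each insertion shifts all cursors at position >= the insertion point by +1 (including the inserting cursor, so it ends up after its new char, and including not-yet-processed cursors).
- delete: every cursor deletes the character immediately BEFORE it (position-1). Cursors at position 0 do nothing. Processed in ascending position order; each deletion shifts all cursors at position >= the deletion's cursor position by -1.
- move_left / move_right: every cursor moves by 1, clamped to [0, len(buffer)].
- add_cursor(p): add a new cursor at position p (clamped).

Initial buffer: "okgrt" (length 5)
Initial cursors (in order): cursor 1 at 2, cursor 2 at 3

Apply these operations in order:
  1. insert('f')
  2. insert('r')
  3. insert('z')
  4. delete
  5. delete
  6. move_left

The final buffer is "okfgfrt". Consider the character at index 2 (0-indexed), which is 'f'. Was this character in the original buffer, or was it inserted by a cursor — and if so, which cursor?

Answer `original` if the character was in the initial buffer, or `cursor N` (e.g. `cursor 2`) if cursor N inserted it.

Answer: cursor 1

Derivation:
After op 1 (insert('f')): buffer="okfgfrt" (len 7), cursors c1@3 c2@5, authorship ..1.2..
After op 2 (insert('r')): buffer="okfrgfrrt" (len 9), cursors c1@4 c2@7, authorship ..11.22..
After op 3 (insert('z')): buffer="okfrzgfrzrt" (len 11), cursors c1@5 c2@9, authorship ..111.222..
After op 4 (delete): buffer="okfrgfrrt" (len 9), cursors c1@4 c2@7, authorship ..11.22..
After op 5 (delete): buffer="okfgfrt" (len 7), cursors c1@3 c2@5, authorship ..1.2..
After op 6 (move_left): buffer="okfgfrt" (len 7), cursors c1@2 c2@4, authorship ..1.2..
Authorship (.=original, N=cursor N): . . 1 . 2 . .
Index 2: author = 1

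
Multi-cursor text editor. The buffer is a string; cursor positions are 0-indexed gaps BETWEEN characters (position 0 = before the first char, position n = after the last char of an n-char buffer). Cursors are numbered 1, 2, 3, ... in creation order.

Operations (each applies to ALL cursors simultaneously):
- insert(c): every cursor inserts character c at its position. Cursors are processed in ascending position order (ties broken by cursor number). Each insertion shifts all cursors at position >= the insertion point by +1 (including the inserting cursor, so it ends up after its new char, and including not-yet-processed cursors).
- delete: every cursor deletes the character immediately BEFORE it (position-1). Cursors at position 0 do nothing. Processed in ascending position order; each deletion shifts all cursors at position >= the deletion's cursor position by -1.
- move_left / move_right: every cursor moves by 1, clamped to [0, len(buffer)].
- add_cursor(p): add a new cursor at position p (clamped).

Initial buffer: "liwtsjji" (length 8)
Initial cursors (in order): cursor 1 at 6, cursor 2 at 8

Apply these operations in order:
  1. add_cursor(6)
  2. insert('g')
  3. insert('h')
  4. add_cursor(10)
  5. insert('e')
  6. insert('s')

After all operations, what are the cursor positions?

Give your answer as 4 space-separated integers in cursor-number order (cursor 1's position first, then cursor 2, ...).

Answer: 16 22 16 16

Derivation:
After op 1 (add_cursor(6)): buffer="liwtsjji" (len 8), cursors c1@6 c3@6 c2@8, authorship ........
After op 2 (insert('g')): buffer="liwtsjggjig" (len 11), cursors c1@8 c3@8 c2@11, authorship ......13..2
After op 3 (insert('h')): buffer="liwtsjgghhjigh" (len 14), cursors c1@10 c3@10 c2@14, authorship ......1313..22
After op 4 (add_cursor(10)): buffer="liwtsjgghhjigh" (len 14), cursors c1@10 c3@10 c4@10 c2@14, authorship ......1313..22
After op 5 (insert('e')): buffer="liwtsjgghheeejighe" (len 18), cursors c1@13 c3@13 c4@13 c2@18, authorship ......1313134..222
After op 6 (insert('s')): buffer="liwtsjgghheeesssjighes" (len 22), cursors c1@16 c3@16 c4@16 c2@22, authorship ......1313134134..2222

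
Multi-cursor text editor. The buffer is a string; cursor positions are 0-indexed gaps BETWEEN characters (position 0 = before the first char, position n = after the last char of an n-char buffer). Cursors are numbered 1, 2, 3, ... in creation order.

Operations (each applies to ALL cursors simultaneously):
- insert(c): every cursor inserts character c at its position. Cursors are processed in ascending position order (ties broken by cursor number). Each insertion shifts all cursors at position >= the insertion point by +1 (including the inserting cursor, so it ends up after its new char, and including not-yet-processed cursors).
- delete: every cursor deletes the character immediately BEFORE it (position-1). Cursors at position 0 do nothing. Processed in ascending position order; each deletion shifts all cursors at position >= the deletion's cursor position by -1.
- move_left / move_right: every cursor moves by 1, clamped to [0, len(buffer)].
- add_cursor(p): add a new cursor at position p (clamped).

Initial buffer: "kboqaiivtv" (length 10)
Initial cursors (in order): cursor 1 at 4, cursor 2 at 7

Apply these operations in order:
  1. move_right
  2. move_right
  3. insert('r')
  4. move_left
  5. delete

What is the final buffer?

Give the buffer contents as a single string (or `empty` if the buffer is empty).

After op 1 (move_right): buffer="kboqaiivtv" (len 10), cursors c1@5 c2@8, authorship ..........
After op 2 (move_right): buffer="kboqaiivtv" (len 10), cursors c1@6 c2@9, authorship ..........
After op 3 (insert('r')): buffer="kboqairivtrv" (len 12), cursors c1@7 c2@11, authorship ......1...2.
After op 4 (move_left): buffer="kboqairivtrv" (len 12), cursors c1@6 c2@10, authorship ......1...2.
After op 5 (delete): buffer="kboqarivrv" (len 10), cursors c1@5 c2@8, authorship .....1..2.

Answer: kboqarivrv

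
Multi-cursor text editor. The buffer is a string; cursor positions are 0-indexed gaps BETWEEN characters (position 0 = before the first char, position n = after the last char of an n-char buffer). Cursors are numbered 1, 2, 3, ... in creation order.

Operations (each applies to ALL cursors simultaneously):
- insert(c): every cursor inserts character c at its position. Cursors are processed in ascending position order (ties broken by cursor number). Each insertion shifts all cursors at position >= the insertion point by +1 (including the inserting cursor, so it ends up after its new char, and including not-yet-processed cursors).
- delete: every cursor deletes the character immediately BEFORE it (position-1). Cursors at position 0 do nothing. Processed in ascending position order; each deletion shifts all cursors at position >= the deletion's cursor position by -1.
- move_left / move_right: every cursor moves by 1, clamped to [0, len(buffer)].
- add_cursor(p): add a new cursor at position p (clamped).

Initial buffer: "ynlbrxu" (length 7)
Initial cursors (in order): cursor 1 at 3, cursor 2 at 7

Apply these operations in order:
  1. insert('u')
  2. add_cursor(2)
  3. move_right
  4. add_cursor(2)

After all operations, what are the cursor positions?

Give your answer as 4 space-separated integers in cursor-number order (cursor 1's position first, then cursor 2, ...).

Answer: 5 9 3 2

Derivation:
After op 1 (insert('u')): buffer="ynlubrxuu" (len 9), cursors c1@4 c2@9, authorship ...1....2
After op 2 (add_cursor(2)): buffer="ynlubrxuu" (len 9), cursors c3@2 c1@4 c2@9, authorship ...1....2
After op 3 (move_right): buffer="ynlubrxuu" (len 9), cursors c3@3 c1@5 c2@9, authorship ...1....2
After op 4 (add_cursor(2)): buffer="ynlubrxuu" (len 9), cursors c4@2 c3@3 c1@5 c2@9, authorship ...1....2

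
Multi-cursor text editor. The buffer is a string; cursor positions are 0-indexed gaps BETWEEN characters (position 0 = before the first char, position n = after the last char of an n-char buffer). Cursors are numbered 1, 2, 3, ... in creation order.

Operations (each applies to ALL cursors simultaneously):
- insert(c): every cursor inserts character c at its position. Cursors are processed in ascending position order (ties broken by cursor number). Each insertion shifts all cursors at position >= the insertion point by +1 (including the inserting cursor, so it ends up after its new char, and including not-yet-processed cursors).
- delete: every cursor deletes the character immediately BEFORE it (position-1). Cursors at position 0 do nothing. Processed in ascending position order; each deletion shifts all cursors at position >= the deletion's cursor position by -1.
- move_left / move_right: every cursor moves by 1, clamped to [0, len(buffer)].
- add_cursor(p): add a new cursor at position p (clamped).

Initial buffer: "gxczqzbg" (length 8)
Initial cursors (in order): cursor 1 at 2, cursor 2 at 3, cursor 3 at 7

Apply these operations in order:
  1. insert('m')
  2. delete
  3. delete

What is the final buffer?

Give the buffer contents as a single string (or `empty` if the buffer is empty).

Answer: gzqzg

Derivation:
After op 1 (insert('m')): buffer="gxmcmzqzbmg" (len 11), cursors c1@3 c2@5 c3@10, authorship ..1.2....3.
After op 2 (delete): buffer="gxczqzbg" (len 8), cursors c1@2 c2@3 c3@7, authorship ........
After op 3 (delete): buffer="gzqzg" (len 5), cursors c1@1 c2@1 c3@4, authorship .....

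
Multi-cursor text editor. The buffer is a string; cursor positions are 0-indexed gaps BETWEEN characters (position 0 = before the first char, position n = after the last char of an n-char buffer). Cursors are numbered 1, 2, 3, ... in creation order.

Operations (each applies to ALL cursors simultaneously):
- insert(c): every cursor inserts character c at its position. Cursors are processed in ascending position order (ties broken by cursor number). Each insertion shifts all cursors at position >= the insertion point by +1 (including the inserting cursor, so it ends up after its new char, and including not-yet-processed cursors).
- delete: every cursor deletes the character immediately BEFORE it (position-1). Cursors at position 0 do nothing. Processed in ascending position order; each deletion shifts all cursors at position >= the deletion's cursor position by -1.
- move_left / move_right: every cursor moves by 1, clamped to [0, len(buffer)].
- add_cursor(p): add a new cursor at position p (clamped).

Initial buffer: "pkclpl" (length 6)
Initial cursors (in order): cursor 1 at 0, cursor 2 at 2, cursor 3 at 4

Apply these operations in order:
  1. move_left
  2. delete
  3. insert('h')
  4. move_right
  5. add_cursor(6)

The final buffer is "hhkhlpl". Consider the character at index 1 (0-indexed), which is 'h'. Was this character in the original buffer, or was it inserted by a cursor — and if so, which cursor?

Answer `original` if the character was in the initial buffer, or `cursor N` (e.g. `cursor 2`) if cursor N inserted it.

Answer: cursor 2

Derivation:
After op 1 (move_left): buffer="pkclpl" (len 6), cursors c1@0 c2@1 c3@3, authorship ......
After op 2 (delete): buffer="klpl" (len 4), cursors c1@0 c2@0 c3@1, authorship ....
After op 3 (insert('h')): buffer="hhkhlpl" (len 7), cursors c1@2 c2@2 c3@4, authorship 12.3...
After op 4 (move_right): buffer="hhkhlpl" (len 7), cursors c1@3 c2@3 c3@5, authorship 12.3...
After op 5 (add_cursor(6)): buffer="hhkhlpl" (len 7), cursors c1@3 c2@3 c3@5 c4@6, authorship 12.3...
Authorship (.=original, N=cursor N): 1 2 . 3 . . .
Index 1: author = 2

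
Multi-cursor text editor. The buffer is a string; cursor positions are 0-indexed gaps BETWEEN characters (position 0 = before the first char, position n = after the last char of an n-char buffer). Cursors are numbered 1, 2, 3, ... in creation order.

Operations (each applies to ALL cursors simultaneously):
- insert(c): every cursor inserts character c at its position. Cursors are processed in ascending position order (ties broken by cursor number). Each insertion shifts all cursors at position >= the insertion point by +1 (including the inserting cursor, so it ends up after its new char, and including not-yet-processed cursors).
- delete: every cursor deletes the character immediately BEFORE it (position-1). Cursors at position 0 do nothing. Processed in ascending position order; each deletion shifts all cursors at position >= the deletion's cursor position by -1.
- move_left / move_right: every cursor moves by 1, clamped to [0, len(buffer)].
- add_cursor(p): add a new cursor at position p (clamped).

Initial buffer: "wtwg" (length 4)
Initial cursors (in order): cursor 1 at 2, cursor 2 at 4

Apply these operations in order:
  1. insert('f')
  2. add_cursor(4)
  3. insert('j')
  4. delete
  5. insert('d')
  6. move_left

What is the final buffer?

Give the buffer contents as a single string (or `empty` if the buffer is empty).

After op 1 (insert('f')): buffer="wtfwgf" (len 6), cursors c1@3 c2@6, authorship ..1..2
After op 2 (add_cursor(4)): buffer="wtfwgf" (len 6), cursors c1@3 c3@4 c2@6, authorship ..1..2
After op 3 (insert('j')): buffer="wtfjwjgfj" (len 9), cursors c1@4 c3@6 c2@9, authorship ..11.3.22
After op 4 (delete): buffer="wtfwgf" (len 6), cursors c1@3 c3@4 c2@6, authorship ..1..2
After op 5 (insert('d')): buffer="wtfdwdgfd" (len 9), cursors c1@4 c3@6 c2@9, authorship ..11.3.22
After op 6 (move_left): buffer="wtfdwdgfd" (len 9), cursors c1@3 c3@5 c2@8, authorship ..11.3.22

Answer: wtfdwdgfd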